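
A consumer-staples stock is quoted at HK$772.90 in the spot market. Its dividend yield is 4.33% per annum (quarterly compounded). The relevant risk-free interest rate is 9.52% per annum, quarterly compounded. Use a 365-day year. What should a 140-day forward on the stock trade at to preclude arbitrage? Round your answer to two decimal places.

F = S · (1+r/4)^(4T) / (1+q/4)^(4T)
= 772.90 × 1.036746 / 1.016656 = 772.90 × 1.019761
F = HK$788.17

HK$788.17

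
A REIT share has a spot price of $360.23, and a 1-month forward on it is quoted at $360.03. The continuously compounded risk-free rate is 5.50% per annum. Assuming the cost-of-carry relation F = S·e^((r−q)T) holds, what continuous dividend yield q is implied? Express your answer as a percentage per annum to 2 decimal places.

From F = S·e^((r−q)T): (r − q) = ln(F/S)/T
ln(360.03/360.23) = ln(0.999445) = -0.000555
(r − q) = -0.000555 / (1/12) = -0.006660
q = r − ln(F/S)/T = 0.0550 + 0.006660 = 0.061660
q = 6.17%

6.17%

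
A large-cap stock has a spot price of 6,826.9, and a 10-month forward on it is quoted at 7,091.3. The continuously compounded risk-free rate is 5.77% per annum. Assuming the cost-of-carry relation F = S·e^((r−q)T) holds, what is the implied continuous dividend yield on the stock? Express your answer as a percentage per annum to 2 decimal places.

1.21%

From F = S·e^((r−q)T): (r − q) = ln(F/S)/T
ln(7091.3/6826.9) = ln(1.038729) = 0.037998
(r − q) = 0.037998 / (10/12) = 0.045598
q = r − ln(F/S)/T = 0.0577 − 0.045598 = 0.012102
q = 1.21%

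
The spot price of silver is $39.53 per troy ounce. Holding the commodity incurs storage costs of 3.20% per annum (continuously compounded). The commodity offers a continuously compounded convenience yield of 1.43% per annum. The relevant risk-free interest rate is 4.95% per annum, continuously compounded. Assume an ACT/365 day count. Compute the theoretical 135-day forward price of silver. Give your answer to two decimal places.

$40.52 per troy ounce

Net carry = r + u − y = 0.0495 + 0.0320 − 0.0143 = 0.0672
F = S·e^((r+u−y)T) = 39.53 · e^(0.0672 × 135/365) = 39.53 · e^0.024855
= 39.53 × 1.025166 = $40.52 per troy ounce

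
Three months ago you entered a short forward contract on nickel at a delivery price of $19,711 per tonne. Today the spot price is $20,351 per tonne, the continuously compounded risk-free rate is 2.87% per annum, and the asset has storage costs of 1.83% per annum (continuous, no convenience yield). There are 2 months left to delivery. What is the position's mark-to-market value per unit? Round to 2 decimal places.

-$796.22 per tonne

Current fair forward for the remaining 2 months: F = S·e^((r + u)·T), (r + u) = 0.0287 + 0.0183 = 0.0470
F = 20351 · e^(0.0470 × 2/12) = 20351 × 1.00786409 = 20511.0421
Value of long forward = (F − K)·e^(−rT) = (20511.0421 − 19711) · e^(−0.0287·2/12)
= 800.0421 × 0.99522809 = 796.22
Short position value = −(long value) = -$796.22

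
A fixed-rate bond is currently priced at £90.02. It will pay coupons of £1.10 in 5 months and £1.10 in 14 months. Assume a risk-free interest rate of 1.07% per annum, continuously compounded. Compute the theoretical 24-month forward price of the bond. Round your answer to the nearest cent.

£89.74

PV(coupons) I = 1.10·e^(−0.0107·5/12) + 1.10·e^(−0.0107·14/12)
I = 1.0951 + 1.0864 = 2.1815
F = (S − I)·e^(rT) = (90.02 − 2.1815) · e^(0.0107·24/12)
= 87.8385 · e^0.021400 = 87.8385 × 1.021631 = £89.74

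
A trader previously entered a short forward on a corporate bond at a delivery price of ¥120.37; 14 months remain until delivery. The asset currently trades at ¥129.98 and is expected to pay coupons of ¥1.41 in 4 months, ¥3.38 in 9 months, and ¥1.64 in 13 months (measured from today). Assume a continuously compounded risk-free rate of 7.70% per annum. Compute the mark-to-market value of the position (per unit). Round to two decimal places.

-¥13.88

PV(remaining coupons) I = 1.41·e^(−0.0770·4/12) + 3.38·e^(−0.0770·9/12) + 1.64·e^(−0.0770·13/12) = 6.0734
Current forward F = (S − I)·e^(rT) = (129.98 − 6.0734)·e^(0.0770·14/12) = 123.9066 × 1.093992 = 135.5528
Value (long) = (F − K)·e^(−rT) = (135.5528 − 120.37) × 0.914084 = 13.8784
Short position value = −(long value) = -¥13.88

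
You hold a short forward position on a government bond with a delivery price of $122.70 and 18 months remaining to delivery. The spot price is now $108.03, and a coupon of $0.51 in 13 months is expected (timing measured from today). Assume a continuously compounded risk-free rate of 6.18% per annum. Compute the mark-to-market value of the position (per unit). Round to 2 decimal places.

PV(remaining coupons) I = 0.51·e^(−0.0618·13/12) = 0.4770
Current forward F = (S − I)·e^(rT) = (108.03 − 0.4770)·e^(0.0618·18/12) = 107.5530 × 1.097133 = 117.9999
Value (long) = (F − K)·e^(−rT) = (117.9999 − 122.70) × 0.911467 = -4.2840
Short position value = −(long value) = $4.28

$4.28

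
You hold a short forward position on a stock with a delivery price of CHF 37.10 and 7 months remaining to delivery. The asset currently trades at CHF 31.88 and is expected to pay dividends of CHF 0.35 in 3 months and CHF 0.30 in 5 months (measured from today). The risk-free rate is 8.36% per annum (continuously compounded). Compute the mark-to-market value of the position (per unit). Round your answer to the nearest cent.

CHF 4.09

PV(remaining dividends) I = 0.35·e^(−0.0836·3/12) + 0.30·e^(−0.0836·5/12) = 0.6325
Current forward F = (S − I)·e^(rT) = (31.88 − 0.6325)·e^(0.0836·7/12) = 31.2475 × 1.049975 = 32.8091
Value (long) = (F − K)·e^(−rT) = (32.8091 − 37.10) × 0.952403 = -4.0867
Short position value = −(long value) = CHF 4.09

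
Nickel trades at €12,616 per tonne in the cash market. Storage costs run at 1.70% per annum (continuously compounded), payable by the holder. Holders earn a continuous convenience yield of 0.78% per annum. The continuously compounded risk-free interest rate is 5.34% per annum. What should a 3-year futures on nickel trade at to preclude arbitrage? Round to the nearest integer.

€15,222 per tonne

Net carry = r + u − y = 0.0534 + 0.0170 − 0.0078 = 0.0626
F = S·e^((r+u−y)T) = 12616 · e^(0.0626 × 3) = 12616 · e^0.187800
= 12616 × 1.206592 = €15,222 per tonne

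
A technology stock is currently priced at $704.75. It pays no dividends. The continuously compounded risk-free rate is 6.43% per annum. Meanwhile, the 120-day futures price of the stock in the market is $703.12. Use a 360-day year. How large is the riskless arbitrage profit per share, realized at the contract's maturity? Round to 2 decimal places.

Fair futures: F* = S·e^(carry·T), with carry = r = 0.0643
F* = 704.75 · e^(0.0643 × 120/360) = 704.75 · e^0.021433 = 704.75 × 1.021664 = $720.0177
Market $703.12 < fair $720.0177: forward underpriced → reverse cash-and-carry (short spot, go long the forward).
At maturity, profit = |F_mkt − F*| = |703.12 − 720.0177| = $16.90 per share

$16.90 per share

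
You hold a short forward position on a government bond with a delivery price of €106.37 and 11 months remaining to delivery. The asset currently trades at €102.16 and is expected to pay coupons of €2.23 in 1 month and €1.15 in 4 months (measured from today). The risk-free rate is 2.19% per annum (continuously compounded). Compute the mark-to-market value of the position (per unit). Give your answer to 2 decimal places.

PV(remaining coupons) I = 2.23·e^(−0.0219·1/12) + 1.15·e^(−0.0219·4/12) = 3.3676
Current forward F = (S − I)·e^(rT) = (102.16 − 3.3676)·e^(0.0219·11/12) = 98.7924 × 1.020278 = 100.7957
Value (long) = (F − K)·e^(−rT) = (100.7957 − 106.37) × 0.980125 = -5.4635
Short position value = −(long value) = €5.46

€5.46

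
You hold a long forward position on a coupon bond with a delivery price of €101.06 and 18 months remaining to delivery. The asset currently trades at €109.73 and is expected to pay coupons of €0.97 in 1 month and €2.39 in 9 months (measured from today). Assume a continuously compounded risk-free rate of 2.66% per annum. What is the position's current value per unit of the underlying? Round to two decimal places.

PV(remaining coupons) I = 0.97·e^(−0.0266·1/12) + 2.39·e^(−0.0266·9/12) = 3.3106
Current forward F = (S − I)·e^(rT) = (109.73 − 3.3106)·e^(0.0266·18/12) = 106.4194 × 1.040707 = 110.7514
Value (long) = (F − K)·e^(−rT) = (110.7514 − 101.06) × 0.960886 = 9.3123
Value = €9.31

€9.31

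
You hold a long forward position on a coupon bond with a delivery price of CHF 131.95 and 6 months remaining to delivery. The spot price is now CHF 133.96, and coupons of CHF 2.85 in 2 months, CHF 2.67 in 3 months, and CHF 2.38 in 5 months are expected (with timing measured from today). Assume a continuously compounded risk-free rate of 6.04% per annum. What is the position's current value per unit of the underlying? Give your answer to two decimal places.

PV(remaining coupons) I = 2.85·e^(−0.0604·2/12) + 2.67·e^(−0.0604·3/12) + 2.38·e^(−0.0604·5/12) = 7.7723
Current forward F = (S − I)·e^(rT) = (133.96 − 7.7723)·e^(0.0604·6/12) = 126.1877 × 1.030661 = 130.0567
Value (long) = (F − K)·e^(−rT) = (130.0567 − 131.95) × 0.970251 = -1.8370
Value = -CHF 1.84

-CHF 1.84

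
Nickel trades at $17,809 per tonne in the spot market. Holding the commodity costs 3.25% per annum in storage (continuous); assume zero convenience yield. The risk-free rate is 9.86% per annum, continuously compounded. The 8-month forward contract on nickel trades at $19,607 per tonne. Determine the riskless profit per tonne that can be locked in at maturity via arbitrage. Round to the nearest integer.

$171 per tonne

Fair forward: F* = S·e^(carry·T), with carry = (r + u) = 0.0986 + 0.0325 = 0.1311
F* = 17809 · e^(0.1311 × 8/12) = 17809 · e^0.087400 = 17809 × 1.091333 = $19435.5494
Market $19607 > fair $19435.5494: forward overpriced → cash-and-carry (buy spot, short the forward).
At maturity, profit = |F_mkt − F*| = |19607 − 19435.5494| = $171 per tonne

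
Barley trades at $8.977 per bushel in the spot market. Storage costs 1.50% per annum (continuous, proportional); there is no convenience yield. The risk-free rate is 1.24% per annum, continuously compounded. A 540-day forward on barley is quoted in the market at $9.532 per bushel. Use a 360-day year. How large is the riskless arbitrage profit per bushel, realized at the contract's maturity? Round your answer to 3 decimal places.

Fair forward: F* = S·e^(carry·T), with carry = (r + u) = 0.0124 + 0.0150 = 0.0274
F* = 8.977 · e^(0.0274 × 540/360) = 8.977 · e^0.041100 = 8.977 × 1.041956 = $9.3536
Market $9.532 > fair $9.3536: forward overpriced → cash-and-carry (buy spot, short the forward).
At maturity, profit = |F_mkt − F*| = |9.532 − 9.3536| = $0.178 per bushel

$0.178 per bushel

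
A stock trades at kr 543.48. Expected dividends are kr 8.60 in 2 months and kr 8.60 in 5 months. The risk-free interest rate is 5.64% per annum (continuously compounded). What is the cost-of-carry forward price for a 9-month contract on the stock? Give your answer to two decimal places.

kr 549.31

PV(dividends) I = 8.60·e^(−0.0564·2/12) + 8.60·e^(−0.0564·5/12)
I = 8.5195 + 8.4003 = 16.9198
F = (S − I)·e^(rT) = (543.48 − 16.9198) · e^(0.0564·9/12)
= 526.5602 · e^0.042300 = 526.5602 × 1.043207 = kr 549.31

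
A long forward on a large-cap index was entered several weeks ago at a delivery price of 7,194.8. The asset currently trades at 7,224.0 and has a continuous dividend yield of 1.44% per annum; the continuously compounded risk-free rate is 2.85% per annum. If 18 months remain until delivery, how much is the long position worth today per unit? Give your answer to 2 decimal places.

175.93

Current fair forward for the remaining 18 months: F = S·e^((r − q)·T), (r − q) = 0.0285 − 0.0144 = 0.0141
F = 7224.0 · e^(0.0141 × 18/12) = 7224.0 × 1.02137525 = 7378.4148
Value of long forward = (F − K)·e^(−rT) = (7378.4148 − 7194.8) · e^(−0.0285·18/12)
= 183.6148 × 0.95815090 = 175.93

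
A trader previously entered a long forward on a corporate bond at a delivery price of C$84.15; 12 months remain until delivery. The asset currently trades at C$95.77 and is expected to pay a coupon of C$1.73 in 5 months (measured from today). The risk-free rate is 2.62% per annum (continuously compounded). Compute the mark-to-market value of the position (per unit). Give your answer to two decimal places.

C$12.08

PV(remaining coupons) I = 1.73·e^(−0.0262·5/12) = 1.7112
Current forward F = (S − I)·e^(rT) = (95.77 − 1.7112)·e^(0.0262·12/12) = 94.0588 × 1.026546 = 96.5557
Value (long) = (F − K)·e^(−rT) = (96.5557 − 84.15) × 0.974140 = 12.0849
Value = C$12.08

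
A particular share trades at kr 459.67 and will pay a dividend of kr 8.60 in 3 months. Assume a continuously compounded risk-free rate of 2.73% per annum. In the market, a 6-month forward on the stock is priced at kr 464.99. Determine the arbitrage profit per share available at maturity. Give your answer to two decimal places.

PV(dividends) I = 8.60·e^(−0.0273·3/12) = 8.5415
Fair forward F* = (S − I)·e^(rT) = (459.67 − 8.5415)·e^0.013650 = 451.1285 × 1.013744 = 457.3288
Market kr 464.99 > fair 457.3288: forward overpriced → cash-and-carry (borrow at r, buy the stock and collect the dividends, short the forward).
Profit at T = |F_mkt − F*| = |464.99 − 457.3288| = kr 7.66 per share

kr 7.66 per share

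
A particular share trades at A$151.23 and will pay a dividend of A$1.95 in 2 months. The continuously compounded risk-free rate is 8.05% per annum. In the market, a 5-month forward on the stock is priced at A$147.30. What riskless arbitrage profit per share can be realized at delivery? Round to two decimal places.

A$7.10 per share

PV(dividends) I = 1.95·e^(−0.0805·2/12) = 1.9240
Fair forward F* = (S − I)·e^(rT) = (151.23 − 1.9240)·e^0.033542 = 149.3060 × 1.034111 = 154.3990
Market A$147.30 < fair 154.3990: forward underpriced → reverse cash-and-carry (short the stock, invest proceeds at r, pay the dividends, go long the forward).
Profit at T = |F_mkt − F*| = |147.30 − 154.3990| = A$7.10 per share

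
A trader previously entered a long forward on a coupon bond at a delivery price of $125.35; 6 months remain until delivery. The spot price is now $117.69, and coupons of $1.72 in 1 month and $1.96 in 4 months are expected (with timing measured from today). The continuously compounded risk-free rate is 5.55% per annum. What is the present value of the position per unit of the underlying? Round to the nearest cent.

-$7.87

PV(remaining coupons) I = 1.72·e^(−0.0555·1/12) + 1.96·e^(−0.0555·4/12) = 3.6361
Current forward F = (S − I)·e^(rT) = (117.69 − 3.6361)·e^(0.0555·6/12) = 114.0539 × 1.028139 = 117.2633
Value (long) = (F − K)·e^(−rT) = (117.2633 − 125.35) × 0.972631 = -7.8654
Value = -$7.87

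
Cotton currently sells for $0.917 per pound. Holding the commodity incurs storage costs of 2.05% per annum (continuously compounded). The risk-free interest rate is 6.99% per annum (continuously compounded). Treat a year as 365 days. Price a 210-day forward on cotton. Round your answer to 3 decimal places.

Net carry = r + u − y = 0.0699 + 0.0205 − 0.0000 = 0.0904
F = S·e^((r+u−y)T) = 0.917 · e^(0.0904 × 210/365) = 0.917 · e^0.052011
= 0.917 × 1.053387 = $0.966 per pound

$0.966 per pound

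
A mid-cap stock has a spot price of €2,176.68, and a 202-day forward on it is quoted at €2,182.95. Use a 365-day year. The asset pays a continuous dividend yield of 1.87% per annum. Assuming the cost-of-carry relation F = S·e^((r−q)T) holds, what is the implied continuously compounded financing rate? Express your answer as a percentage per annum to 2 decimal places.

2.39%

From F = S·e^((r−q)T): (r − q) = ln(F/S)/T
ln(2182.95/2176.68) = ln(1.002881) = 0.002877
(r − q) = 0.002877 / (202/365) = 0.005199
r = ln(F/S)/T + q = 0.005199 + 0.0187 = 0.023899
r = 2.39%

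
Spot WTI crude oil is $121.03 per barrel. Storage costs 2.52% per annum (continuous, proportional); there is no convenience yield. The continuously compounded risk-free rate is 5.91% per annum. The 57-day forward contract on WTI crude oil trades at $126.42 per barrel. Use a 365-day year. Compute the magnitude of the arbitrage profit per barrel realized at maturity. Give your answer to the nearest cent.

$3.79 per barrel

Fair forward: F* = S·e^(carry·T), with carry = (r + u) = 0.0591 + 0.0252 = 0.0843
F* = 121.03 · e^(0.0843 × 57/365) = 121.03 · e^0.013165 = 121.03 × 1.013252 = $122.6339
Market $126.42 > fair $122.6339: forward overpriced → cash-and-carry (buy spot, short the forward).
At maturity, profit = |F_mkt − F*| = |126.42 − 122.6339| = $3.79 per barrel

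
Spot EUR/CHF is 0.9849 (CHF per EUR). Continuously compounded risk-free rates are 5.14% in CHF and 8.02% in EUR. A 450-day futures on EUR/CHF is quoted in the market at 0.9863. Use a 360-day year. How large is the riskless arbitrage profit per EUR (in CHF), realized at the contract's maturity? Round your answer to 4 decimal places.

0.0362 per EUR (in CHF)

Fair futures: F* = S·e^(carry·T), with carry = (r_CHF − r_EUR) = 0.0514 − 0.0802 = -0.0288
F* = 0.9849 · e^(-0.0288 × 450/360) = 0.9849 · e^-0.036000 = 0.9849 × 0.964640 = 0.9501
Market 0.9863 > fair 0.9501: forward overpriced → cash-and-carry (buy spot, short the forward).
At maturity, profit = |F_mkt − F*| = |0.9863 − 0.9501| = 0.0362 per EUR (in CHF)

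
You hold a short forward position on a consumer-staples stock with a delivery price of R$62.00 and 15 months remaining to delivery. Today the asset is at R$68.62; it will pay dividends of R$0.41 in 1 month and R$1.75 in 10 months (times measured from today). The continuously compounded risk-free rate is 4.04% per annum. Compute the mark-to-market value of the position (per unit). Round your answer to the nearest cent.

PV(remaining dividends) I = 0.41·e^(−0.0404·1/12) + 1.75·e^(−0.0404·10/12) = 2.1007
Current forward F = (S − I)·e^(rT) = (68.62 − 2.1007)·e^(0.0404·15/12) = 66.5193 × 1.051797 = 69.9648
Value (long) = (F − K)·e^(−rT) = (69.9648 − 62.00) × 0.950754 = 7.5726
Short position value = −(long value) = -R$7.57

-R$7.57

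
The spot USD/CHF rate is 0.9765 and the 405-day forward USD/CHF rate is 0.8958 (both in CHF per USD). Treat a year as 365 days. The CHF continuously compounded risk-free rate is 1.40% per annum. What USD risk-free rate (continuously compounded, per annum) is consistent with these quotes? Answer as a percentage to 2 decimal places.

F = S·e^((r_CHF − r_USD)T) ⇒ r_USD = r_CHF − ln(F/S)/T
ln(0.8958/0.9765) = -0.086258; /(405/365) = -0.077739
r_USD = 0.0140 + 0.077739 = 0.091739
r_USD = 9.17%

9.17%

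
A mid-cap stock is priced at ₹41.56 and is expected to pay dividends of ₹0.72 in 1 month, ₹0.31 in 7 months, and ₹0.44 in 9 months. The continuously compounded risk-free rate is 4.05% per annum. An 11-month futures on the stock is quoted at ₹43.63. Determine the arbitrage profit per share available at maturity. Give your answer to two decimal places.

₹2.00 per share

PV(dividends) I = 0.72·e^(−0.0405·1/12) + 0.31·e^(−0.0405·7/12) + 0.44·e^(−0.0405·9/12) = 1.4472
Fair futures F* = (S − I)·e^(rT) = (41.56 − 1.4472)·e^0.037125 = 40.1128 × 1.037823 = 41.6300
Market ₹43.63 > fair 41.6300: forward overpriced → cash-and-carry (borrow at r, buy the stock and collect the dividends, short the forward).
Profit at T = |F_mkt − F*| = |43.63 − 41.6300| = ₹2.00 per share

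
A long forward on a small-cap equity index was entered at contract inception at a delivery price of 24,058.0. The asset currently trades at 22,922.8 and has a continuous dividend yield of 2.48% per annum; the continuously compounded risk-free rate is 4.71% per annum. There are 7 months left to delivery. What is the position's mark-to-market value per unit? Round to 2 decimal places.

Current fair forward for the remaining 7 months: F = S·e^((r − q)·T), (r − q) = 0.0471 − 0.0248 = 0.0223
F = 22922.8 · e^(0.0223 × 7/12) = 22922.8 × 1.01309331 = 23222.9353
Value of long forward = (F − K)·e^(−rT) = (23222.9353 − 24058.0) · e^(−0.0471·7/12)
= -835.0647 × 0.97289900 = -812.43

-812.43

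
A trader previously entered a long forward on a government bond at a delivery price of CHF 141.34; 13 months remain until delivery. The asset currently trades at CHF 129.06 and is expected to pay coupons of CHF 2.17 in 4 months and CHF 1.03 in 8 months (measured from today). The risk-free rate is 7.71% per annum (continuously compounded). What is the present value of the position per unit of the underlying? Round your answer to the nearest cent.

PV(remaining coupons) I = 2.17·e^(−0.0771·4/12) + 1.03·e^(−0.0771·8/12) = 3.0933
Current forward F = (S − I)·e^(rT) = (129.06 − 3.0933)·e^(0.0771·13/12) = 125.9667 × 1.087112 = 136.9399
Value (long) = (F − K)·e^(−rT) = (136.9399 − 141.34) × 0.919868 = -4.0475
Value = -CHF 4.05

-CHF 4.05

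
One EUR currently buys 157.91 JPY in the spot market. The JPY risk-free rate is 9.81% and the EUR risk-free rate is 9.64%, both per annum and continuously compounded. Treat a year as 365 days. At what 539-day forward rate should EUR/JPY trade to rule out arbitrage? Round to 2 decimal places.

158.31

F = S·e^((r_JPY − r_EUR)T) = 157.91 · e^((0.0981 − 0.0964) × 539/365)
= 157.91 · e^0.002510 = 157.91 × 1.002513
F = 158.31 JPY per EUR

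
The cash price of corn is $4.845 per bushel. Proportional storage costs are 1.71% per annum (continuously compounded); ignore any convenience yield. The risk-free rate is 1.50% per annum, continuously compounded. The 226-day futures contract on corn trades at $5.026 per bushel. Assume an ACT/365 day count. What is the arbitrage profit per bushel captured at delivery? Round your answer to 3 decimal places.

Fair futures: F* = S·e^(carry·T), with carry = (r + u) = 0.0150 + 0.0171 = 0.0321
F* = 4.845 · e^(0.0321 × 226/365) = 4.845 · e^0.019876 = 4.845 × 1.020075 = $4.9423
Market $5.026 > fair $4.9423: forward overpriced → cash-and-carry (buy spot, short the forward).
At maturity, profit = |F_mkt − F*| = |5.026 − 4.9423| = $0.084 per bushel

$0.084 per bushel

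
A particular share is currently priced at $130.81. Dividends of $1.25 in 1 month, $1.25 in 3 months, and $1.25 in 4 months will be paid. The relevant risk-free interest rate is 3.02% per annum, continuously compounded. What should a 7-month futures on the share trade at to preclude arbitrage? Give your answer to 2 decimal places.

$129.34

PV(dividends) I = 1.25·e^(−0.0302·1/12) + 1.25·e^(−0.0302·3/12) + 1.25·e^(−0.0302·4/12)
I = 1.2469 + 1.2406 + 1.2375 = 3.7250
F = (S − I)·e^(rT) = (130.81 − 3.7250) · e^(0.0302·7/12)
= 127.0850 · e^0.017617 = 127.0850 × 1.017773 = $129.34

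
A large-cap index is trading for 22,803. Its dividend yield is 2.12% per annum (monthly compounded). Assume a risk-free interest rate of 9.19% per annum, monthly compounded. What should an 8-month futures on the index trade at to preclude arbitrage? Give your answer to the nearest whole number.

F = S · (1+r/12)^(12T) / (1+q/12)^(12T)
= 22803 × 1.062934 / 1.014221 = 22803 × 1.048030
F = 23,898

23,898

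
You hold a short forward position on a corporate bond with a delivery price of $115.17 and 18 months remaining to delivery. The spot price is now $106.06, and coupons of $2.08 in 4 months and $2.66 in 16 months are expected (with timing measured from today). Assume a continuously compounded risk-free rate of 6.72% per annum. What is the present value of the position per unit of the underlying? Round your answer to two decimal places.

$2.53

PV(remaining coupons) I = 2.08·e^(−0.0672·4/12) + 2.66·e^(−0.0672·16/12) = 4.4660
Current forward F = (S − I)·e^(rT) = (106.06 − 4.4660)·e^(0.0672·18/12) = 101.5940 × 1.106055 = 112.3686
Value (long) = (F − K)·e^(−rT) = (112.3686 − 115.17) × 0.904114 = -2.5328
Short position value = −(long value) = $2.53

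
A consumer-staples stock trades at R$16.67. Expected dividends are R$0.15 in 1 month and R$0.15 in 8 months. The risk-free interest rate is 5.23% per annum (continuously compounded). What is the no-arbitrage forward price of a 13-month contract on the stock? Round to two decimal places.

R$17.33

PV(dividends) I = 0.15·e^(−0.0523·1/12) + 0.15·e^(−0.0523·8/12)
I = 0.1493 + 0.1449 = 0.2942
F = (S − I)·e^(rT) = (16.67 − 0.2942) · e^(0.0523·13/12)
= 16.3758 · e^0.056658 = 16.3758 × 1.058294 = R$17.33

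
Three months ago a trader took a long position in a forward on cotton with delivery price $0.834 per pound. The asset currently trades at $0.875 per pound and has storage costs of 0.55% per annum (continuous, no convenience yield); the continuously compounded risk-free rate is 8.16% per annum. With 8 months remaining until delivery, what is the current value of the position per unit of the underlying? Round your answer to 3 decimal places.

Current fair forward for the remaining 8 months: F = S·e^((r + u)·T), (r + u) = 0.0816 + 0.0055 = 0.0871
F = 0.875 · e^(0.0871 × 8/12) = 0.875 × 1.059786 = 0.9273
Value of long forward = (F − K)·e^(−rT) = (0.9273 − 0.834) · e^(−0.0816·8/12)
= 0.0933 × 0.947053 = 0.088

$0.088 per pound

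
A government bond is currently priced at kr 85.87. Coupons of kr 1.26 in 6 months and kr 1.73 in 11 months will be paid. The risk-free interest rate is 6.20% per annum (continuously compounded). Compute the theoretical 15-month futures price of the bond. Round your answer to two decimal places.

kr 89.70

PV(coupons) I = 1.26·e^(−0.0620·6/12) + 1.73·e^(−0.0620·11/12)
I = 1.2215 + 1.6344 = 2.8559
F = (S − I)·e^(rT) = (85.87 − 2.8559) · e^(0.0620·15/12)
= 83.0141 · e^0.077500 = 83.0141 × 1.080582 = kr 89.70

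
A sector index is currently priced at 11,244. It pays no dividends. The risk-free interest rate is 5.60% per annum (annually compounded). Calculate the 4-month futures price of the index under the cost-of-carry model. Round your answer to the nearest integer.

11,450

F = S · (1+r)^T
= 11244 × 1.018329
F = 11,450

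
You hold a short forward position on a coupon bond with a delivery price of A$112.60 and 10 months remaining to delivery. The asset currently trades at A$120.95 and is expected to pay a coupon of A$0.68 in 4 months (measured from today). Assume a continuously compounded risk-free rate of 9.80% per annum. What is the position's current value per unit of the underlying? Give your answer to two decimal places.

-A$16.52

PV(remaining coupons) I = 0.68·e^(−0.0980·4/12) = 0.6581
Current forward F = (S − I)·e^(rT) = (120.95 − 0.6581)·e^(0.0980·10/12) = 120.2919 × 1.085094 = 130.5280
Value (long) = (F − K)·e^(−rT) = (130.5280 − 112.60) × 0.921579 = 16.5221
Short position value = −(long value) = -A$16.52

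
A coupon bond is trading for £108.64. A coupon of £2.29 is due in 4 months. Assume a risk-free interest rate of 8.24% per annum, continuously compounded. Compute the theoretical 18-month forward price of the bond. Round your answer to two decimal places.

PV(coupons) I = 2.29·e^(−0.0824·4/12)
I = 2.2280
F = (S − I)·e^(rT) = (108.64 − 2.2280) · e^(0.0824·18/12)
= 106.4120 · e^0.123600 = 106.4120 × 1.131563 = £120.41

£120.41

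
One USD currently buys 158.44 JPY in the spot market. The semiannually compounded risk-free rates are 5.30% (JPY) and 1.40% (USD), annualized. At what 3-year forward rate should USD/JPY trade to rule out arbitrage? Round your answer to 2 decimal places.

177.76

By covered interest parity, F = S · (1+r_JPY/2)^(2T) / (1+r_USD/2)^(2T)
= 158.44 × 1.169913 / 1.042742 = 158.44 × 1.121958
F = 177.76 JPY per USD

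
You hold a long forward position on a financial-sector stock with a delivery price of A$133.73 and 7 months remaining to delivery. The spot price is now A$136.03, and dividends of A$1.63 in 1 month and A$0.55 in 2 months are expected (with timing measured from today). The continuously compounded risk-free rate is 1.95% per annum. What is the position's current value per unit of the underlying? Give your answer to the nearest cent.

A$1.64

PV(remaining dividends) I = 1.63·e^(−0.0195·1/12) + 0.55·e^(−0.0195·2/12) = 2.1756
Current forward F = (S − I)·e^(rT) = (136.03 − 2.1756)·e^(0.0195·7/12) = 133.8544 × 1.011440 = 135.3857
Value (long) = (F − K)·e^(−rT) = (135.3857 − 133.73) × 0.988689 = 1.6370
Value = A$1.64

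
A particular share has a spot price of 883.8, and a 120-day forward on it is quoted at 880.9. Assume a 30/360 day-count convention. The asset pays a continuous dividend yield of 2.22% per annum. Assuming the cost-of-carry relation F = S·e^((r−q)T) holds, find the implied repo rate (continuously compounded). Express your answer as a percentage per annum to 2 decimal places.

1.23%

From F = S·e^((r−q)T): (r − q) = ln(F/S)/T
ln(880.9/883.8) = ln(0.996719) = -0.003286
(r − q) = -0.003286 / (120/360) = -0.009858
r = ln(F/S)/T + q = -0.009858 + 0.0222 = 0.012342
r = 1.23%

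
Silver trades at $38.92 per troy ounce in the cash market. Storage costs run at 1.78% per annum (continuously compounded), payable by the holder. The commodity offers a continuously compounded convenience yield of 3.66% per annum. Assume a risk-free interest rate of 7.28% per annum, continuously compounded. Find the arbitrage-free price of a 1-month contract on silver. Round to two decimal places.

$39.10 per troy ounce

Net carry = r + u − y = 0.0728 + 0.0178 − 0.0366 = 0.0540
F = S·e^((r+u−y)T) = 38.92 · e^(0.0540 × 1/12) = 38.92 · e^0.004500
= 38.92 × 1.004510 = $39.10 per troy ounce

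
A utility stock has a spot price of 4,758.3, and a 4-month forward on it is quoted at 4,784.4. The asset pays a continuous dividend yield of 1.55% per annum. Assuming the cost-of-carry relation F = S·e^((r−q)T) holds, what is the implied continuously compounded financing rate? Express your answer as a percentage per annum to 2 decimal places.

3.19%

From F = S·e^((r−q)T): (r − q) = ln(F/S)/T
ln(4784.4/4758.3) = ln(1.005485) = 0.005470
(r − q) = 0.005470 / (4/12) = 0.016410
r = ln(F/S)/T + q = 0.016410 + 0.0155 = 0.031910
r = 3.19%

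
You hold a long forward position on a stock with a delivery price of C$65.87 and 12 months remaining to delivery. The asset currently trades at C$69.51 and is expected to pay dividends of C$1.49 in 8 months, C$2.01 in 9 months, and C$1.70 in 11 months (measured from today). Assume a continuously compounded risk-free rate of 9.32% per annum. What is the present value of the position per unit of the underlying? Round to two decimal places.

PV(remaining dividends) I = 1.49·e^(−0.0932·8/12) + 2.01·e^(−0.0932·9/12) + 1.70·e^(−0.0932·11/12) = 4.8353
Current forward F = (S − I)·e^(rT) = (69.51 − 4.8353)·e^(0.0932·12/12) = 64.6747 × 1.097681 = 70.9922
Value (long) = (F − K)·e^(−rT) = (70.9922 − 65.87) × 0.911011 = 4.6664
Value = C$4.67

C$4.67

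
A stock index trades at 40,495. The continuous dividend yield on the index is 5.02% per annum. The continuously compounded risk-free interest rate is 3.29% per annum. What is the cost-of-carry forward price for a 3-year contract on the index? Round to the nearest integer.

F = S·e^((r − q)T) = 40495 · e^((0.0329 − 0.0502) × 3)
= 40495 · e^-0.051900 = 40495 × 0.949424
F = 38,447

38,447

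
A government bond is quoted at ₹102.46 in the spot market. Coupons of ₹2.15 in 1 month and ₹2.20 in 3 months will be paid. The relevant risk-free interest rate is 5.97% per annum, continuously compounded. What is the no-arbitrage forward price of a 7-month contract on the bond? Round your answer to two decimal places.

PV(coupons) I = 2.15·e^(−0.0597·1/12) + 2.20·e^(−0.0597·3/12)
I = 2.1393 + 2.1674 = 4.3067
F = (S − I)·e^(rT) = (102.46 − 4.3067) · e^(0.0597·7/12)
= 98.1533 · e^0.034825 = 98.1533 × 1.035438 = ₹101.63

₹101.63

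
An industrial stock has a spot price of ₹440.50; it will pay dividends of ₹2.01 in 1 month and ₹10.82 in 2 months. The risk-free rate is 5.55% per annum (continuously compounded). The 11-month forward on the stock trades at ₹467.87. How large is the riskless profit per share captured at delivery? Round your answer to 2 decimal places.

PV(dividends) I = 2.01·e^(−0.0555·1/12) + 10.82·e^(−0.0555·2/12) = 12.7211
Fair forward F* = (S − I)·e^(rT) = (440.50 − 12.7211)·e^0.050875 = 427.7789 × 1.052191 = 450.1051
Market ₹467.87 > fair 450.1051: forward overpriced → cash-and-carry (borrow at r, buy the stock and collect the dividends, short the forward).
Profit at T = |F_mkt − F*| = |467.87 − 450.1051| = ₹17.76 per share

₹17.76 per share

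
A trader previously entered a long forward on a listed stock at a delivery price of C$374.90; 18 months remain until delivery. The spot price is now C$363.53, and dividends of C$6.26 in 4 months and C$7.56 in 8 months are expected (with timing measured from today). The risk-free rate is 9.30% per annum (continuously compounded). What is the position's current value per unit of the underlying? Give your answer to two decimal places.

PV(remaining dividends) I = 6.26·e^(−0.0930·4/12) + 7.56·e^(−0.0930·8/12) = 13.1744
Current forward F = (S − I)·e^(rT) = (363.53 − 13.1744)·e^(0.0930·18/12) = 350.3556 × 1.149699 = 402.8035
Value (long) = (F − K)·e^(−rT) = (402.8035 − 374.90) × 0.869793 = 24.2703
Value = C$24.27

C$24.27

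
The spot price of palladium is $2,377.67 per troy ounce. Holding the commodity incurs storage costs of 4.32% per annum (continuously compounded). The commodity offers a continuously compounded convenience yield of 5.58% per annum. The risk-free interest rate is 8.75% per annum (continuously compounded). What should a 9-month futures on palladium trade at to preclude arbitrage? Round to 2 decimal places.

Net carry = r + u − y = 0.0875 + 0.0432 − 0.0558 = 0.0749
F = S·e^((r+u−y)T) = 2377.67 · e^(0.0749 × 9/12) = 2377.67 · e^0.05617500
= 2377.67 × 1.05778278 = $2,515.06 per troy ounce

$2,515.06 per troy ounce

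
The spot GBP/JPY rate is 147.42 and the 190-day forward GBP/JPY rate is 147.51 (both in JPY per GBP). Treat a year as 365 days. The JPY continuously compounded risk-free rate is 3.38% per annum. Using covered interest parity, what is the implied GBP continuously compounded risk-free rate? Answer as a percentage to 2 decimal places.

3.26%

F = S·e^((r_JPY − r_GBP)T) ⇒ r_GBP = r_JPY − ln(F/S)/T
ln(147.51/147.42) = 0.000610; /(190/365) = 0.001172
r_GBP = 0.0338 − 0.001172 = 0.032628
r_GBP = 3.26%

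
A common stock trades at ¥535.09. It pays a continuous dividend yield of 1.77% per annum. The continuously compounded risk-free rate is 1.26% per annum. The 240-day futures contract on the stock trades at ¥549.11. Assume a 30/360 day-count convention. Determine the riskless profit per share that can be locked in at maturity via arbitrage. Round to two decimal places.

¥15.84 per share

Fair futures: F* = S·e^(carry·T), with carry = (r − q) = 0.0126 − 0.0177 = -0.0051
F* = 535.09 · e^(-0.0051 × 240/360) = 535.09 · e^-0.003400 = 535.09 × 0.996606 = ¥533.2739
Market ¥549.11 > fair ¥533.2739: forward overpriced → cash-and-carry (buy spot, short the forward).
At maturity, profit = |F_mkt − F*| = |549.11 − 533.2739| = ¥15.84 per share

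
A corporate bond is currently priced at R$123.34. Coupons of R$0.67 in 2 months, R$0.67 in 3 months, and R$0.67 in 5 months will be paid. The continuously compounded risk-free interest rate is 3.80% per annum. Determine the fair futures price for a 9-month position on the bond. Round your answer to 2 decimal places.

R$124.86

PV(coupons) I = 0.67·e^(−0.0380·2/12) + 0.67·e^(−0.0380·3/12) + 0.67·e^(−0.0380·5/12)
I = 0.6658 + 0.6637 + 0.6595 = 1.9890
F = (S − I)·e^(rT) = (123.34 − 1.9890) · e^(0.0380·9/12)
= 121.3510 · e^0.028500 = 121.3510 × 1.028910 = R$124.86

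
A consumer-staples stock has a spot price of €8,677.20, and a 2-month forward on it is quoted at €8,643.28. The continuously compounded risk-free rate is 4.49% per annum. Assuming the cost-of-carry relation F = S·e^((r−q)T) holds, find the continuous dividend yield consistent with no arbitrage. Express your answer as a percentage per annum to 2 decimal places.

6.84%

From F = S·e^((r−q)T): (r − q) = ln(F/S)/T
ln(8643.28/8677.20) = ln(0.996091) = -0.003917
(r − q) = -0.003917 / (2/12) = -0.023502
q = r − ln(F/S)/T = 0.0449 + 0.023502 = 0.068402
q = 6.84%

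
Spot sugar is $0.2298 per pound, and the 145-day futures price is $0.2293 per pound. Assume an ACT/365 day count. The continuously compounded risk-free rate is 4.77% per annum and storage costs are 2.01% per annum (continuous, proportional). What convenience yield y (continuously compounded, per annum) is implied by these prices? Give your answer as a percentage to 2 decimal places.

7.33%

F = S·e^((r+u−y)T) ⇒ (r+u−y) = ln(F/S)/T
ln(0.2293/0.2298) = -0.002178; /T ⇒ -0.005483
y = r + u − ln(F/S)/T = 0.0477 + 0.0201 + 0.005483 = 0.073283
y = 7.33%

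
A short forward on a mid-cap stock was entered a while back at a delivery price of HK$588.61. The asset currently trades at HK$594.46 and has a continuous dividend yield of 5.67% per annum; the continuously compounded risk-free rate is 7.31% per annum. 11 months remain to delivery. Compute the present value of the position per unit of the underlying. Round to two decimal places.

Current fair forward for the remaining 11 months: F = S·e^((r − q)·T), (r − q) = 0.0731 − 0.0567 = 0.0164
F = 594.46 · e^(0.0164 × 11/12) = 594.46 × 1.015147 = 603.4643
Value of long forward = (F − K)·e^(−rT) = (603.4643 − 588.61) · e^(−0.0731·11/12)
= 14.8543 × 0.935187 = 13.89
Short position value = −(long value) = -HK$13.89

-HK$13.89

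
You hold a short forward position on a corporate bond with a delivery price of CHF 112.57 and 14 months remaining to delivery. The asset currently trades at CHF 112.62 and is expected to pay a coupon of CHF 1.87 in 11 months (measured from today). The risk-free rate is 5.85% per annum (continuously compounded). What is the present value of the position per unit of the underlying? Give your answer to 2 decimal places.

-CHF 5.70

PV(remaining coupons) I = 1.87·e^(−0.0585·11/12) = 1.7724
Current forward F = (S − I)·e^(rT) = (112.62 − 1.7724)·e^(0.0585·14/12) = 110.8476 × 1.070633 = 118.6771
Value (long) = (F − K)·e^(−rT) = (118.6771 − 112.57) × 0.934027 = 5.7042
Short position value = −(long value) = -CHF 5.70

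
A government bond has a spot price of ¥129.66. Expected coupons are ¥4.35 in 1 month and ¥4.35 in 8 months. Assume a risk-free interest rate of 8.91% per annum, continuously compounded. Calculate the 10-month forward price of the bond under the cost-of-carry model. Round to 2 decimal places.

¥130.59

PV(coupons) I = 4.35·e^(−0.0891·1/12) + 4.35·e^(−0.0891·8/12)
I = 4.3178 + 4.0991 = 8.4169
F = (S − I)·e^(rT) = (129.66 − 8.4169) · e^(0.0891·10/12)
= 121.2431 · e^0.074250 = 121.2431 × 1.077076 = ¥130.59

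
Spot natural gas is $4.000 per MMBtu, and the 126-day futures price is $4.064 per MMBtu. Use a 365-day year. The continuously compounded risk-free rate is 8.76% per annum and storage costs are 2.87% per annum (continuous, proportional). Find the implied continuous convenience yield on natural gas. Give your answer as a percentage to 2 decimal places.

F = S·e^((r+u−y)T) ⇒ (r+u−y) = ln(F/S)/T
ln(4.064/4.000) = 0.015873; /T ⇒ 0.045981
y = r + u − ln(F/S)/T = 0.0876 + 0.0287 − 0.045981 = 0.070319
y = 7.03%

7.03%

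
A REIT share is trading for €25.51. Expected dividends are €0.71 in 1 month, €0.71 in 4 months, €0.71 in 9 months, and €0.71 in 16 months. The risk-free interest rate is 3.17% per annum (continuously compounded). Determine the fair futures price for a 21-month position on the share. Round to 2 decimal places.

PV(dividends) I = 0.71·e^(−0.0317·1/12) + 0.71·e^(−0.0317·4/12) + 0.71·e^(−0.0317·9/12) + 0.71·e^(−0.0317·16/12)
I = 0.7081 + 0.7025 + 0.6933 + 0.6806 = 2.7845
F = (S − I)·e^(rT) = (25.51 − 2.7845) · e^(0.0317·21/12)
= 22.7255 · e^0.055475 = 22.7255 × 1.057043 = €24.02

€24.02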